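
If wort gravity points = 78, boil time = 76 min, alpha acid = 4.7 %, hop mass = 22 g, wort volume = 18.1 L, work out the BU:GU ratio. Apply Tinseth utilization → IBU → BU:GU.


U = 1.65·0.000125^(GP/1000)·(1−e^(−0.04t))/4.15;  IBU = (α/100)·m·U·1000/V;  BU:GU = IBU/GP
U = 1.65·0.000125^(78/1000)·(1−e^(−0.04·76))/4.15 = 0.1878
IBU = (4.7/100)·22·0.1878·1000/18.1 = 10.7287
BU:GU = 10.7287/78

0.1375


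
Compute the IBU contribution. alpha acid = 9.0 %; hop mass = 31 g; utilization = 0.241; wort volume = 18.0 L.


IBU = (α/100)·mass·U·1000 / V
IBU = (9.0/100)·31·0.241·1000 / 18.0

37.3550 IBU


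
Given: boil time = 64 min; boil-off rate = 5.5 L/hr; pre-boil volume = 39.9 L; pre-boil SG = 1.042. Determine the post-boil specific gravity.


V_post = V_pre − rate·(t/60);  SG_post = 1 + (SG_pre−1)·V_pre/V_post
V_post = 39.9 − 5.5·(64/60) = 34.0333
SG_post = 1 + (1.042 − 1)·39.9/34.0333

1.0492


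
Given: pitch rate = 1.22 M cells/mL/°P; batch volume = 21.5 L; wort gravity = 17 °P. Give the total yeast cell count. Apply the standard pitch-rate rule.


cells (billions) = rate · V_L · °P
cells = 1.22 · 21.5 · 17

445.9100 billion cells


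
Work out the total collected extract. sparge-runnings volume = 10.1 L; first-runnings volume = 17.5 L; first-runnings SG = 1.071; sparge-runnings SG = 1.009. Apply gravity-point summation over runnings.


total = Σ (SG_i − 1)·1000·V_i
first = (1.071 − 1)·1000·17.5 = 1242.5000
sparge = (1.009 − 1)·1000·10.1 = 90.9000
total = 1242.5000 + 90.9000

1333.4000 gravity·L


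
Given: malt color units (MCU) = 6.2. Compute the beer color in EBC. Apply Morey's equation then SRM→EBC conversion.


SRM = 1.4922·MCU^0.6859;  EBC = SRM·1.97
SRM = 1.4922·6.2^0.6859 = 5.2159
EBC = 5.2159·1.97

10.2753 EBC


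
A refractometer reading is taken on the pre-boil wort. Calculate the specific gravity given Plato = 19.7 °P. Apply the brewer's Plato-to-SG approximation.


SG = 259/(259 − P)
SG = 259/(259 − 19.7)

1.0823


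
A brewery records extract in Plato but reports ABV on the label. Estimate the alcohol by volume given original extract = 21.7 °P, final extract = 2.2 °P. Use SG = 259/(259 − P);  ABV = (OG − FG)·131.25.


OG = 259/(259 − 21.7) = 1.0914
FG = 259/(259 − 2.2) = 1.0086
ABV = (1.0914 − 1.0086)·131.25

10.8778 % ABV


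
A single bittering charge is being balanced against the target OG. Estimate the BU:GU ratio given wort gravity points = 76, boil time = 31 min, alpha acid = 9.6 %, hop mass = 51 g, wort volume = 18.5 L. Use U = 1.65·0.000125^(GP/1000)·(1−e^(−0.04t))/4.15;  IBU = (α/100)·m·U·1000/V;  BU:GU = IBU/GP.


U = 1.65·0.000125^(76/1000)·(1−e^(−0.04·31))/4.15 = 0.1427
IBU = (9.6/100)·51·0.1427·1000/18.5 = 37.7664
BU:GU = 37.7664/76

0.4969


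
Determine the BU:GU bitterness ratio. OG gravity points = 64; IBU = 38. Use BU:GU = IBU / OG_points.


BU:GU = 38 / 64

0.5938


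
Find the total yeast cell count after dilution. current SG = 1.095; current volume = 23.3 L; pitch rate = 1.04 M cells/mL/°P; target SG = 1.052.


V_w = V·((SG_c−1)/(SG_t−1)−1);  °P = 259 − 259/SG_t;  cells = rate·(V+V_w)·°P
V_w = 23.3·((1.095−1)/(1.052−1)−1) = 19.2673
V_final = 23.3 + 19.2673 = 42.5673
°P = 259 − 259/1.052 = 12.8023
cells = 1.04·42.5673·12.8023

566.7570 billion cells


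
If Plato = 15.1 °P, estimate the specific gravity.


SG = 259/(259 − P)
SG = 259/(259 − 15.1)

1.0619


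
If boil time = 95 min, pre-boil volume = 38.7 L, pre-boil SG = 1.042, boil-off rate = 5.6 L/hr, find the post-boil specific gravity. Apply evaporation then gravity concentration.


V_post = V_pre − rate·(t/60);  SG_post = 1 + (SG_pre−1)·V_pre/V_post
V_post = 38.7 − 5.6·(95/60) = 29.8333
SG_post = 1 + (1.042 − 1)·38.7/29.8333

1.0545


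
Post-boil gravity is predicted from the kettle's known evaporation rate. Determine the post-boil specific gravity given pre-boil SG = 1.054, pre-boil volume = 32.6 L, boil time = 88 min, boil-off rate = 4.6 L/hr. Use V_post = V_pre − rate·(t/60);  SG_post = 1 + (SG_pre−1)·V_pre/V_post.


V_post = 32.6 − 4.6·(88/60) = 25.8533
SG_post = 1 + (1.054 − 1)·32.6/25.8533

1.0681


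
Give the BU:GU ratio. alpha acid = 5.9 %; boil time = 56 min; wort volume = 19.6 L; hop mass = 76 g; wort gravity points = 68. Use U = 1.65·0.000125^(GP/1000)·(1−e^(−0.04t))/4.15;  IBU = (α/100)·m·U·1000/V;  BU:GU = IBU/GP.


U = 1.65·0.000125^(68/1000)·(1−e^(−0.04·56))/4.15 = 0.1928
IBU = (5.9/100)·76·0.1928·1000/19.6 = 44.1113
BU:GU = 44.1113/68

0.6487


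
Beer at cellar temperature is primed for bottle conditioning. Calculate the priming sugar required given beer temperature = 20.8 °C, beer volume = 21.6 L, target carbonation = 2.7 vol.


residual = 14.695·(0.01821 + 0.09011·e^(−0.04·T));  sugar = (target − residual)·4.0·V
residual = 14.695·(0.01821 + 0.09011·e^(−0.04·20.8)) = 0.8438
sugar = (2.7 − 0.8438)·4.0·21.6

160.3719 g


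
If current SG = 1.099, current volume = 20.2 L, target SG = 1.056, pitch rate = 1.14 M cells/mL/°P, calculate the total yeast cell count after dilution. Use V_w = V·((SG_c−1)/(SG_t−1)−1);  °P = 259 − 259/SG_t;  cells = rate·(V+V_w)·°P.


V_w = 20.2·((1.099−1)/(1.056−1)−1) = 15.5107
V_final = 20.2 + 15.5107 = 35.7107
°P = 259 − 259/1.056 = 13.7348
cells = 1.14·35.7107·13.7348

559.1486 billion cells


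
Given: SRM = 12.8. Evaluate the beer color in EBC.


EBC = SRM · 1.97
EBC = 12.8 · 1.97

25.2160 EBC


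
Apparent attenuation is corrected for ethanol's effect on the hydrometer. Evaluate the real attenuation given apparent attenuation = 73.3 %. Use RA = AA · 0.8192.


RA = 73.3 · 0.8192

60.0474 %


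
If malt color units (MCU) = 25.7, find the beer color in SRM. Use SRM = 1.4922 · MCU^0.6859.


SRM = 1.4922 · 25.7^0.6859

13.8325 SRM


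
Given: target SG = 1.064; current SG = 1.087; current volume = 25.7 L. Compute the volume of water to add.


V_water = V·((SG_curr − 1)/(SG_target − 1) − 1)
V_water = 25.7·((1.087 − 1)/(1.064 − 1) − 1)

9.2359 L


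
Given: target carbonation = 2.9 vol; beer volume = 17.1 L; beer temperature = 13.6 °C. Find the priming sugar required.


residual = 14.695·(0.01821 + 0.09011·e^(−0.04·T));  sugar = (target − residual)·4.0·V
residual = 14.695·(0.01821 + 0.09011·e^(−0.04·13.6)) = 1.0362
sugar = (2.9 − 1.0362)·4.0·17.1

127.4859 g


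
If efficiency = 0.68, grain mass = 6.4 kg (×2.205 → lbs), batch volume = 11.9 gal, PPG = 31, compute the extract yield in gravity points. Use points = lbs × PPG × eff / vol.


lbs = 6.4 × 2.205 = 14.1120
points = 14.1120 × 31 × 0.68 / 11.9

24.9984 points


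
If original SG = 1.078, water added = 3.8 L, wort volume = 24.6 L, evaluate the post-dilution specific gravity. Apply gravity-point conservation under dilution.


SG_new = 1 + (SG_old − 1)·V_old/(V_old + V_water)
pts = (1.078 − 1)·1000·24.6/(24.6 + 3.8) = 67.5634
SG_new = 1 + 67.5634/1000

1.0676


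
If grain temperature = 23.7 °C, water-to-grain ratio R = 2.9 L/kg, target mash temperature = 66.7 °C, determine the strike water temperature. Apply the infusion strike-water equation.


T_strike = (0.41/R)·(T_mash − T_grain) + T_mash
T_strike = (0.41/2.9)·(66.7 − 23.7) + 66.7

72.7793 °C


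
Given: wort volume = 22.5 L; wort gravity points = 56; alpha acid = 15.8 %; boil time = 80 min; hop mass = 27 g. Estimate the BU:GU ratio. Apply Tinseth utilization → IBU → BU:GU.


U = 1.65·0.000125^(GP/1000)·(1−e^(−0.04t))/4.15;  IBU = (α/100)·m·U·1000/V;  BU:GU = IBU/GP
U = 1.65·0.000125^(56/1000)·(1−e^(−0.04·80))/4.15 = 0.2306
IBU = (15.8/100)·27·0.2306·1000/22.5 = 43.7147
BU:GU = 43.7147/56

0.7806


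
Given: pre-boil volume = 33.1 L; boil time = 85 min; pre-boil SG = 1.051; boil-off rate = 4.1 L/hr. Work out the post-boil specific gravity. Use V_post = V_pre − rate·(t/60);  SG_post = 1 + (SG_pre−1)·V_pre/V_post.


V_post = 33.1 − 4.1·(85/60) = 27.2917
SG_post = 1 + (1.051 − 1)·33.1/27.2917

1.0619


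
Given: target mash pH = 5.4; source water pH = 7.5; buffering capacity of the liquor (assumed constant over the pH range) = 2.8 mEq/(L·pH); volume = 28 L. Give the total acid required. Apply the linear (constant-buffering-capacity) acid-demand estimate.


acid = buffering capacity · (pH_source − pH_target) · V
acid = 2.8 · (7.5 − 5.4) · 28

164.6400 mEq


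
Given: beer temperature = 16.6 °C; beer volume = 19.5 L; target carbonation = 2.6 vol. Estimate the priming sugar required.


residual = 14.695·(0.01821 + 0.09011·e^(−0.04·T));  sugar = (target − residual)·4.0·V
residual = 14.695·(0.01821 + 0.09011·e^(−0.04·16.6)) = 0.9493
sugar = (2.6 − 0.9493)·4.0·19.5

128.7576 g


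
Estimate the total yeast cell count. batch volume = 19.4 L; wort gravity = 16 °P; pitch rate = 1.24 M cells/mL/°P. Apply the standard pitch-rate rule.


cells (billions) = rate · V_L · °P
cells = 1.24 · 19.4 · 16

384.8960 billion cells


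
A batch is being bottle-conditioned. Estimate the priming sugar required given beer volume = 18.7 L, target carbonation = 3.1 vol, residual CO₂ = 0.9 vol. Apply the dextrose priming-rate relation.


sugar = (target − residual)·4.0·V
sugar = (3.1 − 0.9)·4.0·18.7

164.5600 g


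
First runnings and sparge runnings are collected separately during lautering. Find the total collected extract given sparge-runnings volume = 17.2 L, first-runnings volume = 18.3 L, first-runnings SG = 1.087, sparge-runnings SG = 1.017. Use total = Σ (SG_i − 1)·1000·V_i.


first = (1.087 − 1)·1000·18.3 = 1592.1000
sparge = (1.017 − 1)·1000·17.2 = 292.4000
total = 1592.1000 + 292.4000

1884.5000 gravity·L


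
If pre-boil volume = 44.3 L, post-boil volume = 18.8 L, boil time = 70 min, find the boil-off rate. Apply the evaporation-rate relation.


rate = (V_pre − V_post) / (t_min/60)
rate = (44.3 − 18.8) / (70/60)

21.8571 L/hr


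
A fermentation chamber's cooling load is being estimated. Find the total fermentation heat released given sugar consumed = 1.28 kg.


Q = m_sugar · 590 kJ/kg
Q = 1.28 · 590

755.2000 kJ


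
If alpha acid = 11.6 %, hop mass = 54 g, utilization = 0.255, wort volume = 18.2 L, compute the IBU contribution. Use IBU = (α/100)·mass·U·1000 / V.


IBU = (11.6/100)·54·0.255·1000 / 18.2

87.7648 IBU


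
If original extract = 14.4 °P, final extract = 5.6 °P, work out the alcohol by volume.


SG = 259/(259 − P);  ABV = (OG − FG)·131.25
OG = 259/(259 − 14.4) = 1.0589
FG = 259/(259 − 5.6) = 1.0221
ABV = (1.0589 − 1.0221)·131.25

4.8263 % ABV


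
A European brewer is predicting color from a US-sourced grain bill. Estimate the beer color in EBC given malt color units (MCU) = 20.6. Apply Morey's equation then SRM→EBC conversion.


SRM = 1.4922·MCU^0.6859;  EBC = SRM·1.97
SRM = 1.4922·20.6^0.6859 = 11.8853
EBC = 11.8853·1.97

23.4140 EBC


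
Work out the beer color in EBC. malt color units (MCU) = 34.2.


SRM = 1.4922·MCU^0.6859;  EBC = SRM·1.97
SRM = 1.4922·34.2^0.6859 = 16.8273
EBC = 16.8273·1.97

33.1499 EBC


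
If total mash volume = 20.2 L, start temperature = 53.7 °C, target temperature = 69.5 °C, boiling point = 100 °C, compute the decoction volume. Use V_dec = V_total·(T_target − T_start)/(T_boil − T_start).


V_dec = 20.2·(69.5 − 53.7)/(100 − 53.7)

6.8933 L


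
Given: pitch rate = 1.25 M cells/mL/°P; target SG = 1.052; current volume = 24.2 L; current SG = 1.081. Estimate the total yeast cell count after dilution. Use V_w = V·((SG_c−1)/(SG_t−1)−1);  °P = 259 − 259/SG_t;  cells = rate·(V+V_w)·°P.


V_w = 24.2·((1.081−1)/(1.052−1)−1) = 13.4962
V_final = 24.2 + 13.4962 = 37.6962
°P = 259 − 259/1.052 = 12.8023
cells = 1.25·37.6962·12.8023

603.2460 billion cells


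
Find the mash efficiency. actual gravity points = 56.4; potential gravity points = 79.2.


efficiency = actual / potential × 100
efficiency = 56.4 / 79.2 × 100

71.2121 %


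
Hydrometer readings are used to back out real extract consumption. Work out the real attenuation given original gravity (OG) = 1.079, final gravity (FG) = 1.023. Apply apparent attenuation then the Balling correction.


AA = (OG−FG)/(OG−1)·100;  RA = AA·0.8192
AA = (1.079 − 1.023)/(1.079 − 1)·100 = 70.8861
RA = 70.8861·0.8192

58.0699 %


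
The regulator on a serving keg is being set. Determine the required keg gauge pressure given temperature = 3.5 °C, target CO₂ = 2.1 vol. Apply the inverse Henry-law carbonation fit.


psi = vols/(0.01821 + 0.09011·e^(−0.04·T)) − 14.695
psi = 2.1/(0.01821 + 0.09011·e^(−0.04·3.5)) − 14.695

7.0559 psi


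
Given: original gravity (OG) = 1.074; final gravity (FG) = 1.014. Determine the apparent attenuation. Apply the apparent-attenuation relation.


AA = (OG − FG)/(OG − 1) · 100
AA = (1.074 − 1.014)/(1.074 − 1) · 100

81.0811 %


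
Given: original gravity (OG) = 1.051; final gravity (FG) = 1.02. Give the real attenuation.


AA = (OG−FG)/(OG−1)·100;  RA = AA·0.8192
AA = (1.051 − 1.02)/(1.051 − 1)·100 = 60.7843
RA = 60.7843·0.8192

49.7945 %


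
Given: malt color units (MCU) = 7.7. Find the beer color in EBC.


SRM = 1.4922·MCU^0.6859;  EBC = SRM·1.97
SRM = 1.4922·7.7^0.6859 = 6.0516
EBC = 6.0516·1.97

11.9217 EBC


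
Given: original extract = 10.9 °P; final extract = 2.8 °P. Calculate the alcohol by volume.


SG = 259/(259 − P);  ABV = (OG − FG)·131.25
OG = 259/(259 − 10.9) = 1.0439
FG = 259/(259 − 2.8) = 1.0109
ABV = (1.0439 − 1.0109)·131.25

4.3319 % ABV


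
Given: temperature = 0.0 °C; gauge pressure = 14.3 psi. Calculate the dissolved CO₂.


vols = (P + 14.695)·(0.01821 + 0.09011·e^(−0.04·T))
vols = (14.3 + 14.695)·(0.01821 + 0.09011·e^(−0.04·0.0))

3.1407 volumes


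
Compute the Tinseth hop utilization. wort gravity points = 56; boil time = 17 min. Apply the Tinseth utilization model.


U = 1.65·0.000125^(GP/1000) · (1 − e^(−0.04·t))/4.15
bigness = 1.65·0.000125^(56/1000) = 0.9975
boil_factor = (1 − e^(−0.04·17))/4.15 = 0.1189
U = 0.9975 · 0.1189

0.1186


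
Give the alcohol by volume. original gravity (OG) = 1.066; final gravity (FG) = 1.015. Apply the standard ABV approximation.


ABV = (OG − FG) · 131.25
ABV = (1.066 − 1.015) · 131.25

6.6938 % ABV


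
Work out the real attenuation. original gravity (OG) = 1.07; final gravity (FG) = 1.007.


AA = (OG−FG)/(OG−1)·100;  RA = AA·0.8192
AA = (1.07 − 1.007)/(1.07 − 1)·100 = 90.0000
RA = 90.0000·0.8192

73.7280 %


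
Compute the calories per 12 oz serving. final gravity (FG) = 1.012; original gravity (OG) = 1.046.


ABW = (OG−FG)·131.25·0.79/FG;  °P = 259 − 259/SG (for OG→OE and FG→AE);  RE = 0.1808·OE + 0.8192·AE;  Cal = (6.9·ABW + 4·(RE−0.1))·FG·3.55
ABW = (1.046 − 1.012)·131.25·0.79/1.012 = 3.4836
OE = 259 − 259/1.046 = 11.3901 °P
AE = 259 − 259/1.012 = 3.0711 °P
RE = 0.1808·11.3901 + 0.8192·3.0711 = 4.5752 °P
Cal = (6.9·3.4836 + 4·(4.5752−0.1))·1.012·3.55

150.6646 kcal


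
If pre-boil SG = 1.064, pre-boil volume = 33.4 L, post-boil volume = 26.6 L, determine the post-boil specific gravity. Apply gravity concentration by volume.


SG_post = 1 + (SG_pre − 1)·V_pre/V_post
pts_pre = (1.064 − 1)·1000 = 64.0000
pts_post = 64.0000·33.4/26.6 = 80.3609
SG_post = 1 + 80.3609/1000

1.0804


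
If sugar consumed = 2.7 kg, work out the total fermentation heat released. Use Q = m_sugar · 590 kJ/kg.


Q = 2.7 · 590

1593.0000 kJ


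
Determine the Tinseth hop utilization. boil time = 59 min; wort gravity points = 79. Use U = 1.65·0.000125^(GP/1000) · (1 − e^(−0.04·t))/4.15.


bigness = 1.65·0.000125^(79/1000) = 0.8112
boil_factor = (1 − e^(−0.04·59))/4.15 = 0.2182
U = 0.8112 · 0.2182

0.1770


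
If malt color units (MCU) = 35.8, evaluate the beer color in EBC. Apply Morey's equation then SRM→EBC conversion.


SRM = 1.4922·MCU^0.6859;  EBC = SRM·1.97
SRM = 1.4922·35.8^0.6859 = 17.3634
EBC = 17.3634·1.97

34.2059 EBC


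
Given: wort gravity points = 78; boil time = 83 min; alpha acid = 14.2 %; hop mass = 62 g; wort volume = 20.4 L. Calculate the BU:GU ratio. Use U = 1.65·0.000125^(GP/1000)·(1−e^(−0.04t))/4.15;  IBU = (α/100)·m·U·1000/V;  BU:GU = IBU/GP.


U = 1.65·0.000125^(78/1000)·(1−e^(−0.04·83))/4.15 = 0.1901
IBU = (14.2/100)·62·0.1901·1000/20.4 = 82.0451
BU:GU = 82.0451/78

1.0519


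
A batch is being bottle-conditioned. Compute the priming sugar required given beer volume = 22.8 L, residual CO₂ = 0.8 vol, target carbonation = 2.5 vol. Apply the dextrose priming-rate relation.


sugar = (target − residual)·4.0·V
sugar = (2.5 − 0.8)·4.0·22.8

155.0400 g


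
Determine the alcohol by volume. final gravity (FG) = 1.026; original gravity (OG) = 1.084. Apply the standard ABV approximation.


ABV = (OG − FG) · 131.25
ABV = (1.084 − 1.026) · 131.25

7.6125 % ABV


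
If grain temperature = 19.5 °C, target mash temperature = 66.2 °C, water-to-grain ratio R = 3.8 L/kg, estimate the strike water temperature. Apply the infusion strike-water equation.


T_strike = (0.41/R)·(T_mash − T_grain) + T_mash
T_strike = (0.41/3.8)·(66.2 − 19.5) + 66.2

71.2387 °C


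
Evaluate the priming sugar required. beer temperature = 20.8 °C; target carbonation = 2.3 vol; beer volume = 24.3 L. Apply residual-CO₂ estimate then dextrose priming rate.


residual = 14.695·(0.01821 + 0.09011·e^(−0.04·T));  sugar = (target − residual)·4.0·V
residual = 14.695·(0.01821 + 0.09011·e^(−0.04·20.8)) = 0.8438
sugar = (2.3 − 0.8438)·4.0·24.3

141.5383 g


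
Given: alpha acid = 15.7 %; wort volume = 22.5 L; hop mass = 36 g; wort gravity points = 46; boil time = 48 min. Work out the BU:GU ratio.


U = 1.65·0.000125^(GP/1000)·(1−e^(−0.04t))/4.15;  IBU = (α/100)·m·U·1000/V;  BU:GU = IBU/GP
U = 1.65·0.000125^(46/1000)·(1−e^(−0.04·48))/4.15 = 0.2244
IBU = (15.7/100)·36·0.2244·1000/22.5 = 56.3719
BU:GU = 56.3719/46

1.2255


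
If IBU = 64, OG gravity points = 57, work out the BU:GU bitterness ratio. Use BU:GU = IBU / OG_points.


BU:GU = 64 / 57

1.1228


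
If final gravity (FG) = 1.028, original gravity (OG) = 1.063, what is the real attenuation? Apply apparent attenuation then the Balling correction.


AA = (OG−FG)/(OG−1)·100;  RA = AA·0.8192
AA = (1.063 − 1.028)/(1.063 − 1)·100 = 55.5556
RA = 55.5556·0.8192

45.5111 %


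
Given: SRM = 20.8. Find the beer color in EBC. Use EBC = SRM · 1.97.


EBC = 20.8 · 1.97

40.9760 EBC


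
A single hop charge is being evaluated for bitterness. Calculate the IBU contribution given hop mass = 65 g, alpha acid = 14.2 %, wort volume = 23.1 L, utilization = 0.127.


IBU = (α/100)·mass·U·1000 / V
IBU = (14.2/100)·65·0.127·1000 / 23.1

50.7450 IBU


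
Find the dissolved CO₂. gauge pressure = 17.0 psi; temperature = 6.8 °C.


vols = (P + 14.695)·(0.01821 + 0.09011·e^(−0.04·T))
vols = (17.0 + 14.695)·(0.01821 + 0.09011·e^(−0.04·6.8))

2.7530 volumes


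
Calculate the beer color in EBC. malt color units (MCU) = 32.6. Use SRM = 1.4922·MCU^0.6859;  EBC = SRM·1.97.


SRM = 1.4922·32.6^0.6859 = 16.2833
EBC = 16.2833·1.97

32.0781 EBC


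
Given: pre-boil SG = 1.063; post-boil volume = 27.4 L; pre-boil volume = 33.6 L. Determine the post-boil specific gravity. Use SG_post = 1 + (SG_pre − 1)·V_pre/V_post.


pts_pre = (1.063 − 1)·1000 = 63.0000
pts_post = 63.0000·33.6/27.4 = 77.2555
SG_post = 1 + 77.2555/1000

1.0773


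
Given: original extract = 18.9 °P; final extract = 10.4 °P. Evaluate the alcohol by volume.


SG = 259/(259 − P);  ABV = (OG − FG)·131.25
OG = 259/(259 − 18.9) = 1.0787
FG = 259/(259 − 10.4) = 1.0418
ABV = (1.0787 − 1.0418)·131.25

4.8409 % ABV


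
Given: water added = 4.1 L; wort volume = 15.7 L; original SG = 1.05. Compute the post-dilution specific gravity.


SG_new = 1 + (SG_old − 1)·V_old/(V_old + V_water)
pts = (1.05 − 1)·1000·15.7/(15.7 + 4.1) = 39.6465
SG_new = 1 + 39.6465/1000

1.0396


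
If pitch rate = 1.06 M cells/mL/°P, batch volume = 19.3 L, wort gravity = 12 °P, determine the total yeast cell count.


cells (billions) = rate · V_L · °P
cells = 1.06 · 19.3 · 12

245.4960 billion cells


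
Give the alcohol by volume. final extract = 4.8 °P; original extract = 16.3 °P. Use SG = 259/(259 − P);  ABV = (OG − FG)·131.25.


OG = 259/(259 − 16.3) = 1.0672
FG = 259/(259 − 4.8) = 1.0189
ABV = (1.0672 − 1.0189)·131.25

6.3365 % ABV


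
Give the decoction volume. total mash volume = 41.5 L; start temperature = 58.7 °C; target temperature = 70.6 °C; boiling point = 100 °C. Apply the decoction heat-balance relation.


V_dec = V_total·(T_target − T_start)/(T_boil − T_start)
V_dec = 41.5·(70.6 − 58.7)/(100 − 58.7)

11.9576 L


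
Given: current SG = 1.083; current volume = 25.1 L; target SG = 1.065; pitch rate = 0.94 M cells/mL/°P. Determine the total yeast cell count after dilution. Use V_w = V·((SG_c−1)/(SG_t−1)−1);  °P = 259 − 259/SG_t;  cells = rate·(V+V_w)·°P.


V_w = 25.1·((1.083−1)/(1.065−1)−1) = 6.9508
V_final = 25.1 + 6.9508 = 32.0508
°P = 259 − 259/1.065 = 15.8075
cells = 0.94·32.0508·15.8075

476.2443 billion cells


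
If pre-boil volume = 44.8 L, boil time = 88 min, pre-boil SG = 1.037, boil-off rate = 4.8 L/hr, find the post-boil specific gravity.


V_post = V_pre − rate·(t/60);  SG_post = 1 + (SG_pre−1)·V_pre/V_post
V_post = 44.8 − 4.8·(88/60) = 37.7600
SG_post = 1 + (1.037 − 1)·44.8/37.7600

1.0439


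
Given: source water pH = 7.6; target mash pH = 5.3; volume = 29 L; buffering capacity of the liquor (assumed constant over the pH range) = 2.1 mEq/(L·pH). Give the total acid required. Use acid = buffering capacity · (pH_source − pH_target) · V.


acid = 2.1 · (7.6 − 5.3) · 29

140.0700 mEq


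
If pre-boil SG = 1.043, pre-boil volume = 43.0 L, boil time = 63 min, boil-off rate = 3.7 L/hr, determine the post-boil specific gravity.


V_post = V_pre − rate·(t/60);  SG_post = 1 + (SG_pre−1)·V_pre/V_post
V_post = 43.0 − 3.7·(63/60) = 39.1150
SG_post = 1 + (1.043 − 1)·43.0/39.1150

1.0473


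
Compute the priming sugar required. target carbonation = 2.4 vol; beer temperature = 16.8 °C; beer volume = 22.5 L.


residual = 14.695·(0.01821 + 0.09011·e^(−0.04·T));  sugar = (target − residual)·4.0·V
residual = 14.695·(0.01821 + 0.09011·e^(−0.04·16.8)) = 0.9438
sugar = (2.4 − 0.9438)·4.0·22.5

131.0553 g


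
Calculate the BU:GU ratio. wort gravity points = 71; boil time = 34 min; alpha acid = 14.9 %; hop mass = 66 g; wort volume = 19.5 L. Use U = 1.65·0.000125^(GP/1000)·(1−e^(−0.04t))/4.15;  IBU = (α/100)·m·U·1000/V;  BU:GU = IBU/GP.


U = 1.65·0.000125^(71/1000)·(1−e^(−0.04·34))/4.15 = 0.1561
IBU = (14.9/100)·66·0.1561·1000/19.5 = 78.7407
BU:GU = 78.7407/71

1.1090


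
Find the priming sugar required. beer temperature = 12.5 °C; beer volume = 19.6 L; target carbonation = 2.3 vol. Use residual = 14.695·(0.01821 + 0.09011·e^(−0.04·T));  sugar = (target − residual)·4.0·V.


residual = 14.695·(0.01821 + 0.09011·e^(−0.04·12.5)) = 1.0707
sugar = (2.3 − 1.0707)·4.0·19.6

96.3737 g


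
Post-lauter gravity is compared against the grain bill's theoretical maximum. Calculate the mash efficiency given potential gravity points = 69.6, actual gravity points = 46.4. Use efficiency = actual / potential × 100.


efficiency = 46.4 / 69.6 × 100

66.6667 %


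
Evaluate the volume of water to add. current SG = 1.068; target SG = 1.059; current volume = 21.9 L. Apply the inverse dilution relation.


V_water = V·((SG_curr − 1)/(SG_target − 1) − 1)
V_water = 21.9·((1.068 − 1)/(1.059 − 1) − 1)

3.3407 L


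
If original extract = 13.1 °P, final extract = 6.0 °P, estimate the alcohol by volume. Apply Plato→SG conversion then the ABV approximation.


SG = 259/(259 − P);  ABV = (OG − FG)·131.25
OG = 259/(259 − 13.1) = 1.0533
FG = 259/(259 − 6.0) = 1.0237
ABV = (1.0533 − 1.0237)·131.25

3.8795 % ABV


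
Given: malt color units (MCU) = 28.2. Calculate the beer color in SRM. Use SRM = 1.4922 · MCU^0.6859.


SRM = 1.4922 · 28.2^0.6859

14.7419 SRM


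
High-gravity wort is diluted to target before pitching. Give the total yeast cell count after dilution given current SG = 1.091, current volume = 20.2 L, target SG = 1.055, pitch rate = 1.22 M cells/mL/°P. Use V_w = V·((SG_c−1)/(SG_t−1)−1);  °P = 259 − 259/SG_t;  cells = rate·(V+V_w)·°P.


V_w = 20.2·((1.091−1)/(1.055−1)−1) = 13.2218
V_final = 20.2 + 13.2218 = 33.4218
°P = 259 − 259/1.055 = 13.5024
cells = 1.22·33.4218·13.5024

550.5540 billion cells


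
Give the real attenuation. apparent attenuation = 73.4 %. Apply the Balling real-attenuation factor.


RA = AA · 0.8192
RA = 73.4 · 0.8192

60.1293 %


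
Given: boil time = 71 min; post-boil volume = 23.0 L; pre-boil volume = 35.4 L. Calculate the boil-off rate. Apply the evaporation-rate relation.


rate = (V_pre − V_post) / (t_min/60)
rate = (35.4 − 23.0) / (71/60)

10.4789 L/hr


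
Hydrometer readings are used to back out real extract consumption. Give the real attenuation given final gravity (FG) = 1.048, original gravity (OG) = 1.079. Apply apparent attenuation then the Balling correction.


AA = (OG−FG)/(OG−1)·100;  RA = AA·0.8192
AA = (1.079 − 1.048)/(1.079 − 1)·100 = 39.2405
RA = 39.2405·0.8192

32.1458 %


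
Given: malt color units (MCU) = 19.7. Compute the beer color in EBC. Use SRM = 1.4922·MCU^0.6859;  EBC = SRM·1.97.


SRM = 1.4922·19.7^0.6859 = 11.5266
EBC = 11.5266·1.97

22.7074 EBC


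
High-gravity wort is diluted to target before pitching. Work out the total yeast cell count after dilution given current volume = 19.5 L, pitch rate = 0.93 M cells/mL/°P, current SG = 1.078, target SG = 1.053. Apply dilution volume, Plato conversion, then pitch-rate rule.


V_w = V·((SG_c−1)/(SG_t−1)−1);  °P = 259 − 259/SG_t;  cells = rate·(V+V_w)·°P
V_w = 19.5·((1.078−1)/(1.053−1)−1) = 9.1981
V_final = 19.5 + 9.1981 = 28.6981
°P = 259 − 259/1.053 = 13.0361
cells = 0.93·28.6981·13.0361

347.9233 billion cells


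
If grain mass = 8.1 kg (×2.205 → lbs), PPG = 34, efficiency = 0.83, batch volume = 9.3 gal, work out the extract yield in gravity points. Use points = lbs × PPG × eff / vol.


lbs = 8.1 × 2.205 = 17.8605
points = 17.8605 × 34 × 0.83 / 9.3

54.1961 points


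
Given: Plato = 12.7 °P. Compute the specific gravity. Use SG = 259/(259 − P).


SG = 259/(259 − 12.7)

1.0516


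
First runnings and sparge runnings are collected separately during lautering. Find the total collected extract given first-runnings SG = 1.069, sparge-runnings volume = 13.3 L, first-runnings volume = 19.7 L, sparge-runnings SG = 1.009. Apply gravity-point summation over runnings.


total = Σ (SG_i − 1)·1000·V_i
first = (1.069 − 1)·1000·19.7 = 1359.3000
sparge = (1.009 − 1)·1000·13.3 = 119.7000
total = 1359.3000 + 119.7000

1479.0000 gravity·L


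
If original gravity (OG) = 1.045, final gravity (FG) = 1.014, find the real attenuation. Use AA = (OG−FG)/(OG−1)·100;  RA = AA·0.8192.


AA = (1.045 − 1.014)/(1.045 − 1)·100 = 68.8889
RA = 68.8889·0.8192

56.4338 %


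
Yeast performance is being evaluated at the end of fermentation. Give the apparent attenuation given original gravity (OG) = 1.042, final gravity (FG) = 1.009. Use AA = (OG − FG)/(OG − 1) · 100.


AA = (1.042 − 1.009)/(1.042 − 1) · 100

78.5714 %


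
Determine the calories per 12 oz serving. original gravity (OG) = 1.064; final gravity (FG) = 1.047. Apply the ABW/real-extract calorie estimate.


ABW = (OG−FG)·131.25·0.79/FG;  °P = 259 − 259/SG (for OG→OE and FG→AE);  RE = 0.1808·OE + 0.8192·AE;  Cal = (6.9·ABW + 4·(RE−0.1))·FG·3.55
ABW = (1.064 − 1.047)·131.25·0.79/1.047 = 1.6836
OE = 259 − 259/1.064 = 15.5789 °P
AE = 259 − 259/1.047 = 11.6266 °P
RE = 0.1808·15.5789 + 0.8192·11.6266 = 12.3411 °P
Cal = (6.9·1.6836 + 4·(12.3411−0.1))·1.047·3.55

225.1710 kcal


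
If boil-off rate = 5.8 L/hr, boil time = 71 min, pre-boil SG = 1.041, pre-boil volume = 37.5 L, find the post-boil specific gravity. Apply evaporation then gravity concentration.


V_post = V_pre − rate·(t/60);  SG_post = 1 + (SG_pre−1)·V_pre/V_post
V_post = 37.5 − 5.8·(71/60) = 30.6367
SG_post = 1 + (1.041 − 1)·37.5/30.6367

1.0502


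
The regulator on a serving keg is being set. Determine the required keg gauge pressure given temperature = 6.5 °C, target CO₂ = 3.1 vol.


psi = vols/(0.01821 + 0.09011·e^(−0.04·T)) − 14.695
psi = 3.1/(0.01821 + 0.09011·e^(−0.04·6.5)) − 14.695

20.6570 psi


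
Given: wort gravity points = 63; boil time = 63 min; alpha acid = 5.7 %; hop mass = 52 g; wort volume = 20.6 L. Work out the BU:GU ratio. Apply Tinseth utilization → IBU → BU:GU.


U = 1.65·0.000125^(GP/1000)·(1−e^(−0.04t))/4.15;  IBU = (α/100)·m·U·1000/V;  BU:GU = IBU/GP
U = 1.65·0.000125^(63/1000)·(1−e^(−0.04·63))/4.15 = 0.2075
IBU = (5.7/100)·52·0.2075·1000/20.6 = 29.8623
BU:GU = 29.8623/63

0.4740


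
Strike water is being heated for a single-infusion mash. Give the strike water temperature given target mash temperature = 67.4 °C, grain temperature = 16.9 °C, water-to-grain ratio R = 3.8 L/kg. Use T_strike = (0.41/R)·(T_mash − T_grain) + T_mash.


T_strike = (0.41/3.8)·(67.4 − 16.9) + 67.4

72.8487 °C


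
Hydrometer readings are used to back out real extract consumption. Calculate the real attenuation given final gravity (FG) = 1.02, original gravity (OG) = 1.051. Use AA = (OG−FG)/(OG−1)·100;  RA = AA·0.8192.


AA = (1.051 − 1.02)/(1.051 − 1)·100 = 60.7843
RA = 60.7843·0.8192

49.7945 %


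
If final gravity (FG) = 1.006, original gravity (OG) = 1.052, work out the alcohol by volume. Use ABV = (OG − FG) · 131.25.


ABV = (1.052 − 1.006) · 131.25

6.0375 % ABV


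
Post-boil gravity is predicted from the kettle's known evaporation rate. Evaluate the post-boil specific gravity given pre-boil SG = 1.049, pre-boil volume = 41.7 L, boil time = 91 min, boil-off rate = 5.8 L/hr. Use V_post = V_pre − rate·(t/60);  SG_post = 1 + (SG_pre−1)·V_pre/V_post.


V_post = 41.7 − 5.8·(91/60) = 32.9033
SG_post = 1 + (1.049 − 1)·41.7/32.9033

1.0621


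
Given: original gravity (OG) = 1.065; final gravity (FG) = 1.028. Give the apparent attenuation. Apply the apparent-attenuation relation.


AA = (OG − FG)/(OG − 1) · 100
AA = (1.065 − 1.028)/(1.065 − 1) · 100

56.9231 %


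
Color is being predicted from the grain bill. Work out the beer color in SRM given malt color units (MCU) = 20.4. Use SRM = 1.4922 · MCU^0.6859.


SRM = 1.4922 · 20.4^0.6859

11.8060 SRM


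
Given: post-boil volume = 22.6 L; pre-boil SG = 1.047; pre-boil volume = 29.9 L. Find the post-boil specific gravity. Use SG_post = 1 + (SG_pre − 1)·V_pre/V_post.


pts_pre = (1.047 − 1)·1000 = 47.0000
pts_post = 47.0000·29.9/22.6 = 62.1814
SG_post = 1 + 62.1814/1000

1.0622


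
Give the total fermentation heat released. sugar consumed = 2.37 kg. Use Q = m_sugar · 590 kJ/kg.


Q = 2.37 · 590

1398.3000 kJ


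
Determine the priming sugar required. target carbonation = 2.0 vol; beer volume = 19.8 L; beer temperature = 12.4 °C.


residual = 14.695·(0.01821 + 0.09011·e^(−0.04·T));  sugar = (target − residual)·4.0·V
residual = 14.695·(0.01821 + 0.09011·e^(−0.04·12.4)) = 1.0740
sugar = (2.0 − 1.0740)·4.0·19.8

73.3422 g


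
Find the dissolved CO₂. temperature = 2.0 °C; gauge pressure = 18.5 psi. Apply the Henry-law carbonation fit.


vols = (P + 14.695)·(0.01821 + 0.09011·e^(−0.04·T))
vols = (18.5 + 14.695)·(0.01821 + 0.09011·e^(−0.04·2.0))

3.3657 volumes


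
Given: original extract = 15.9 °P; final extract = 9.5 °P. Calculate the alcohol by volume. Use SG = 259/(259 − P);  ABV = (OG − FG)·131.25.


OG = 259/(259 − 15.9) = 1.0654
FG = 259/(259 − 9.5) = 1.0381
ABV = (1.0654 − 1.0381)·131.25

3.5869 % ABV


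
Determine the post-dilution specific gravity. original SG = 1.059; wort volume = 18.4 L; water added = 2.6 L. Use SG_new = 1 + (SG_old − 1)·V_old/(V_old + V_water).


pts = (1.059 − 1)·1000·18.4/(18.4 + 2.6) = 51.6952
SG_new = 1 + 51.6952/1000

1.0517


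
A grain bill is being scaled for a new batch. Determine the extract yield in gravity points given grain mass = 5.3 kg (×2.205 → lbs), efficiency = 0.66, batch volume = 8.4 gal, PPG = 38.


points = lbs × PPG × eff / vol
lbs = 5.3 × 2.205 = 11.6865
points = 11.6865 × 38 × 0.66 / 8.4

34.8926 points


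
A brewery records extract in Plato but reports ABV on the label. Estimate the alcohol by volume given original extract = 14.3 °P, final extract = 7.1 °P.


SG = 259/(259 − P);  ABV = (OG − FG)·131.25
OG = 259/(259 − 14.3) = 1.0584
FG = 259/(259 − 7.1) = 1.0282
ABV = (1.0584 − 1.0282)·131.25

3.9707 % ABV


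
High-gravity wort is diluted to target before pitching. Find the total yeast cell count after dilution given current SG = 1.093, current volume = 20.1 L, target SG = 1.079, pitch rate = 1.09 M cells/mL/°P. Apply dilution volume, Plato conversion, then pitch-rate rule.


V_w = V·((SG_c−1)/(SG_t−1)−1);  °P = 259 − 259/SG_t;  cells = rate·(V+V_w)·°P
V_w = 20.1·((1.093−1)/(1.079−1)−1) = 3.5620
V_final = 20.1 + 3.5620 = 23.6620
°P = 259 − 259/1.079 = 18.9629
cells = 1.09·23.6620·18.9629

489.0844 billion cells


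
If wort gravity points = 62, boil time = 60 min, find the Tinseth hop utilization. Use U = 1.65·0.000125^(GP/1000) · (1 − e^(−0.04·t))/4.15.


bigness = 1.65·0.000125^(62/1000) = 0.9451
boil_factor = (1 − e^(−0.04·60))/4.15 = 0.2191
U = 0.9451 · 0.2191

0.2071


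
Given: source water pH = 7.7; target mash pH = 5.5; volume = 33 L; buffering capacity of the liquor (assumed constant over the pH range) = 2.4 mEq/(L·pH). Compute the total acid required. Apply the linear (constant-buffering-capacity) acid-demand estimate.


acid = buffering capacity · (pH_source − pH_target) · V
acid = 2.4 · (7.7 − 5.5) · 33

174.2400 mEq


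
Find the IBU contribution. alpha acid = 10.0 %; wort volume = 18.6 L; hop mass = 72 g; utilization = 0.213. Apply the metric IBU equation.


IBU = (α/100)·mass·U·1000 / V
IBU = (10.0/100)·72·0.213·1000 / 18.6

82.4516 IBU


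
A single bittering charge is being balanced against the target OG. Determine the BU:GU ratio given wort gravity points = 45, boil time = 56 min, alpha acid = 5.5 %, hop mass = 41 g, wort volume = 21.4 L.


U = 1.65·0.000125^(GP/1000)·(1−e^(−0.04t))/4.15;  IBU = (α/100)·m·U·1000/V;  BU:GU = IBU/GP
U = 1.65·0.000125^(45/1000)·(1−e^(−0.04·56))/4.15 = 0.2371
IBU = (5.5/100)·41·0.2371·1000/21.4 = 24.9830
BU:GU = 24.9830/45

0.5552


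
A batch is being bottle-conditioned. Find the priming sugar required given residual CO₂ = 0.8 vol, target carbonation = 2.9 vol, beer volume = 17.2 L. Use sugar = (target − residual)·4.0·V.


sugar = (2.9 − 0.8)·4.0·17.2

144.4800 g


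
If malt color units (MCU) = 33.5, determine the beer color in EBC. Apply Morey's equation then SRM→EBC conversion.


SRM = 1.4922·MCU^0.6859;  EBC = SRM·1.97
SRM = 1.4922·33.5^0.6859 = 16.5903
EBC = 16.5903·1.97

32.6830 EBC


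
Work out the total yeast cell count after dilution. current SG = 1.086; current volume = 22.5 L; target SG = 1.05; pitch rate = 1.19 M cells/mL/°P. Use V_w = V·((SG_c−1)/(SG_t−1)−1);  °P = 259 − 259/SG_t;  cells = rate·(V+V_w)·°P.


V_w = 22.5·((1.086−1)/(1.05−1)−1) = 16.2000
V_final = 22.5 + 16.2000 = 38.7000
°P = 259 − 259/1.05 = 12.3333
cells = 1.19·38.7000·12.3333

567.9870 billion cells


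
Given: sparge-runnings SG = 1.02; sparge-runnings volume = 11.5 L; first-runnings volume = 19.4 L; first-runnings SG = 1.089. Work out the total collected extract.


total = Σ (SG_i − 1)·1000·V_i
first = (1.089 − 1)·1000·19.4 = 1726.6000
sparge = (1.02 − 1)·1000·11.5 = 230.0000
total = 1726.6000 + 230.0000

1956.6000 gravity·L


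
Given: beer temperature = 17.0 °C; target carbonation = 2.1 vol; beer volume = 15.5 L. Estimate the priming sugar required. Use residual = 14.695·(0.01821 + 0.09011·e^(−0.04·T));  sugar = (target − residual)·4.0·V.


residual = 14.695·(0.01821 + 0.09011·e^(−0.04·17.0)) = 0.9384
sugar = (2.1 − 0.9384)·4.0·15.5

72.0166 g


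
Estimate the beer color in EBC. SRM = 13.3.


EBC = SRM · 1.97
EBC = 13.3 · 1.97

26.2010 EBC


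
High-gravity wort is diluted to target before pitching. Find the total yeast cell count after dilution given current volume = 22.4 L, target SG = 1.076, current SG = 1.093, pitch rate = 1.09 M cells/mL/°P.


V_w = V·((SG_c−1)/(SG_t−1)−1);  °P = 259 − 259/SG_t;  cells = rate·(V+V_w)·°P
V_w = 22.4·((1.093−1)/(1.076−1)−1) = 5.0105
V_final = 22.4 + 5.0105 = 27.4105
°P = 259 − 259/1.076 = 18.2937
cells = 1.09·27.4105·18.2937

546.5690 billion cells


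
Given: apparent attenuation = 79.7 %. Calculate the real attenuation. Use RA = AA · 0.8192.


RA = 79.7 · 0.8192

65.2902 %


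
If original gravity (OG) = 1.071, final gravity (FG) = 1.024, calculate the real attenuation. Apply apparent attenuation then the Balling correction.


AA = (OG−FG)/(OG−1)·100;  RA = AA·0.8192
AA = (1.071 − 1.024)/(1.071 − 1)·100 = 66.1972
RA = 66.1972·0.8192

54.2287 %


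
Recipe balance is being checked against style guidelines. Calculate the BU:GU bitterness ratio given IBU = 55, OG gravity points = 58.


BU:GU = IBU / OG_points
BU:GU = 55 / 58

0.9483


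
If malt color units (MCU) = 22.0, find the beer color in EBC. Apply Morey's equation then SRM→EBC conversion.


SRM = 1.4922·MCU^0.6859;  EBC = SRM·1.97
SRM = 1.4922·22.0^0.6859 = 12.4335
EBC = 12.4335·1.97

24.4941 EBC


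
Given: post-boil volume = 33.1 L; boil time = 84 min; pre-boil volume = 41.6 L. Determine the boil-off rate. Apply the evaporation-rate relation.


rate = (V_pre − V_post) / (t_min/60)
rate = (41.6 − 33.1) / (84/60)

6.0714 L/hr


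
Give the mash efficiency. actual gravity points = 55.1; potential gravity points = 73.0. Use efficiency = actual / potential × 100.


efficiency = 55.1 / 73.0 × 100

75.4795 %


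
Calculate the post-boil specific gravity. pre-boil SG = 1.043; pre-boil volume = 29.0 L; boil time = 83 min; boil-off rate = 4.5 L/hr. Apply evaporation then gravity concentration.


V_post = V_pre − rate·(t/60);  SG_post = 1 + (SG_pre−1)·V_pre/V_post
V_post = 29.0 − 4.5·(83/60) = 22.7750
SG_post = 1 + (1.043 − 1)·29.0/22.7750

1.0548


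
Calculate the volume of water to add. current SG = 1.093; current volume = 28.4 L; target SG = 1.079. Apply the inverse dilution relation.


V_water = V·((SG_curr − 1)/(SG_target − 1) − 1)
V_water = 28.4·((1.093 − 1)/(1.079 − 1) − 1)

5.0329 L


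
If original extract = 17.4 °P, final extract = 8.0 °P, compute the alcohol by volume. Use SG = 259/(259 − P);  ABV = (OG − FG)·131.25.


OG = 259/(259 − 17.4) = 1.0720
FG = 259/(259 − 8.0) = 1.0319
ABV = (1.0720 − 1.0319)·131.25

5.2693 % ABV
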